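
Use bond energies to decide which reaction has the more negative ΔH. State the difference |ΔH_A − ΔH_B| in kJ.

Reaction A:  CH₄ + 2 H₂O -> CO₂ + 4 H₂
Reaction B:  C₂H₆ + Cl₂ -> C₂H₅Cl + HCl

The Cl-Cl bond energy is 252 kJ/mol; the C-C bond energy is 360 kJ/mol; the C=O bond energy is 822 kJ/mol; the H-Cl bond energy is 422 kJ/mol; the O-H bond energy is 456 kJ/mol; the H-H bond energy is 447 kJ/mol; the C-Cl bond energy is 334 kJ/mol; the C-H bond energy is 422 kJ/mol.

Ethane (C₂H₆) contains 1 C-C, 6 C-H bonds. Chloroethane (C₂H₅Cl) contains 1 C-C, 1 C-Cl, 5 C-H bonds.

Reaction A:
  Bonds broken (reactants):
    C-H: 4 × 422 = 1688
    O-H: 4 × 456 = 1824
    Σ(broken) = 3512 kJ
  Bonds formed (products):
    C=O: 2 × 822 = 1644
    H-H: 4 × 447 = 1788
    Σ(formed) = 3432 kJ
  ΔH_A = 3512 − 3432 = +80 kJ
Reaction B:
  Bonds broken (reactants):
    C-C: 1 × 360 = 360
    C-H: 6 × 422 = 2532
    Cl-Cl: 1 × 252 = 252
    Σ(broken) = 3144 kJ
  Bonds formed (products):
    C-C: 1 × 360 = 360
    C-Cl: 1 × 334 = 334
    C-H: 5 × 422 = 2110
    H-Cl: 1 × 422 = 422
    Σ(formed) = 3226 kJ
  ΔH_B = 3144 − 3226 = −82 kJ
ΔH_A − ΔH_B = +162 kJ, so reaction B has the more negative ΔH; |ΔH_A − ΔH_B| = 162 kJ.

Reaction B, by 162 kJ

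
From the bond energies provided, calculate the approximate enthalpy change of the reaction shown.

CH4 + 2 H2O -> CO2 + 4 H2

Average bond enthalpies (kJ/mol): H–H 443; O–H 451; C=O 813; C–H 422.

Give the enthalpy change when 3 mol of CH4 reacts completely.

Bonds broken (reactants):
  C–H: 4 × 422 = 1688
  O–H: 4 × 451 = 1804
  Σ(broken) = 3492 kJ
Bonds formed (products):
  C=O: 2 × 813 = 1626
  H–H: 4 × 443 = 1772
  Σ(formed) = 3398 kJ
ΔH = Σ(broken) − Σ(formed) = 3492 − 3398 = +94 kJ
For 3× the reaction as written: 3 × (+94) = +282 kJ

ΔH = +282 kJ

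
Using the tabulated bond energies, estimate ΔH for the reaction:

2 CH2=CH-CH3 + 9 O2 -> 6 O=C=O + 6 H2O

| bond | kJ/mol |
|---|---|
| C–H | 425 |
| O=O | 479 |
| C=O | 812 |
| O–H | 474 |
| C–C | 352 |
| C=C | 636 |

Bonds broken (reactants):
  C–C: 2 × 352 = 704
  C–H: 12 × 425 = 5100
  C=C: 2 × 636 = 1272
  O=O: 9 × 479 = 4311
  Σ(broken) = 11387 kJ
Bonds formed (products):
  C=O: 12 × 812 = 9744
  O–H: 12 × 474 = 5688
  Σ(formed) = 15432 kJ
ΔH = Σ(broken) − Σ(formed) = 11387 − 15432 = −4045 kJ

ΔH ≈ −4045 kJ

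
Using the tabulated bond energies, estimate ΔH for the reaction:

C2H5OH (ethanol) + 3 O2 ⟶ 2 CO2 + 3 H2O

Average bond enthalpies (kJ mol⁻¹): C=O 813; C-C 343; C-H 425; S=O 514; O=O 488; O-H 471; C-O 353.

Bonds broken (reactants):
  C-C: 1 × 343 = 343
  C-H: 5 × 425 = 2125
  C-O: 1 × 353 = 353
  O-H: 1 × 471 = 471
  O=O: 3 × 488 = 1464
  Σ(broken) = 4756 kJ
Bonds formed (products):
  C=O: 4 × 813 = 3252
  O-H: 6 × 471 = 2826
  Σ(formed) = 6078 kJ
ΔH = Σ(broken) − Σ(formed) = 4756 − 6078 = −1322 kJ

ΔH ≈ −1322 kJ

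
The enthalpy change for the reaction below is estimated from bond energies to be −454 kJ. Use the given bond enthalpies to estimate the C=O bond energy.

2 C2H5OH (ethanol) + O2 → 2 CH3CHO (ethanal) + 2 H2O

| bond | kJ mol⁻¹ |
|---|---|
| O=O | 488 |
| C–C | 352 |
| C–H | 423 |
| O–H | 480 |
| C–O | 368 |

D(C=O) ≈ 782 kJ/mol

Let D be the C=O bond energy.
Σ(broken) = 2×352 + 10×423 + 2×368 + 2×480 + 1×488 = 7118
Σ(formed) = 2×352 + 8×423 + 2×D + 4×480 = 6008 + 2D
ΔH = Σ(broken) − Σ(formed) = (7118) − (6008 + 2D) = +1110 − 2D
Setting this equal to −454 kJ gives 2D = 1564, so D = 782 kJ/mol.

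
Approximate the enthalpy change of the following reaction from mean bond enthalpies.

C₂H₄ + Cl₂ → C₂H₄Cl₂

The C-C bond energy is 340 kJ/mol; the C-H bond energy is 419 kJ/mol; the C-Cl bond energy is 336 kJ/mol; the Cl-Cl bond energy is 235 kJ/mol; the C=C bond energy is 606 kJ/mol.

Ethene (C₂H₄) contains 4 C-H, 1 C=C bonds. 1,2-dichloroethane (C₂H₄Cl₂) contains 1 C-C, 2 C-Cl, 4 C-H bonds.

ΔH ≈ −171 kJ

Bonds broken (reactants):
  C-H: 4 × 419 = 1676
  C=C: 1 × 606 = 606
  Cl-Cl: 1 × 235 = 235
  Σ(broken) = 2517 kJ
Bonds formed (products):
  C-C: 1 × 340 = 340
  C-Cl: 2 × 336 = 672
  C-H: 4 × 419 = 1676
  Σ(formed) = 2688 kJ
ΔH = Σ(broken) − Σ(formed) = 2517 − 2688 = −171 kJ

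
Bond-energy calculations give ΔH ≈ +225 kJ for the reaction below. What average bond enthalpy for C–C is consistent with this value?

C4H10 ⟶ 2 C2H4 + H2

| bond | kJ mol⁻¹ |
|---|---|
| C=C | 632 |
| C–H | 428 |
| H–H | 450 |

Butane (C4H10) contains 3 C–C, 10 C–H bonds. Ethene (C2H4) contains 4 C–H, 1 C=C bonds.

D(C–C) ≈ 361 kJ/mol

Let D be the C–C bond energy.
Σ(broken) = 3×D + 10×428 = 4280 + 3D
Σ(formed) = 8×428 + 2×632 + 1×450 = 5138
ΔH = Σ(broken) − Σ(formed) = (4280 + 3D) − (5138) = −858 + 3D
Setting this equal to +225 kJ gives 3D = 1083, so D = 361 kJ/mol.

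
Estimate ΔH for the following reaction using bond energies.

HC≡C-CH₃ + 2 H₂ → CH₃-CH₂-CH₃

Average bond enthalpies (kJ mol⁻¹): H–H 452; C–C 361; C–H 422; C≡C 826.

Bonds broken (reactants):
  C≡C: 1 × 826 = 826
  C–C: 1 × 361 = 361
  C–H: 4 × 422 = 1688
  H–H: 2 × 452 = 904
  Σ(broken) = 3779 kJ
Bonds formed (products):
  C–C: 2 × 361 = 722
  C–H: 8 × 422 = 3376
  Σ(formed) = 4098 kJ
ΔH = Σ(broken) − Σ(formed) = 3779 − 4098 = −319 kJ

ΔH ≈ −319 kJ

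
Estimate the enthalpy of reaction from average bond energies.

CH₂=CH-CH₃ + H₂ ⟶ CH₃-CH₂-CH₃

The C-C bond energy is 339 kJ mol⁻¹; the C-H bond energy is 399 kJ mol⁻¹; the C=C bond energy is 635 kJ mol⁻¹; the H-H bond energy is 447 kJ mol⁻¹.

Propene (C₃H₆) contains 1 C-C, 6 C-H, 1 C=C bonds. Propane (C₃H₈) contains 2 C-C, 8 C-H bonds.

ΔH ≈ −55 kJ

Bonds broken (reactants):
  C-C: 1 × 339 = 339
  C-H: 6 × 399 = 2394
  C=C: 1 × 635 = 635
  H-H: 1 × 447 = 447
  Σ(broken) = 3815 kJ
Bonds formed (products):
  C-C: 2 × 339 = 678
  C-H: 8 × 399 = 3192
  Σ(formed) = 3870 kJ
ΔH = Σ(broken) − Σ(formed) = 3815 − 3870 = −55 kJ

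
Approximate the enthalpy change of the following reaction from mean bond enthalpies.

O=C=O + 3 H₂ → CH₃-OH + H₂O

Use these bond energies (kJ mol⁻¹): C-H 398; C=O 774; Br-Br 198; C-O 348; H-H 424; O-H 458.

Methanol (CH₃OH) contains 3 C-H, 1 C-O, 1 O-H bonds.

Bonds broken (reactants):
  C=O: 2 × 774 = 1548
  H-H: 3 × 424 = 1272
  Σ(broken) = 2820 kJ
Bonds formed (products):
  C-H: 3 × 398 = 1194
  C-O: 1 × 348 = 348
  O-H: 3 × 458 = 1374
  Σ(formed) = 2916 kJ
ΔH = Σ(broken) − Σ(formed) = 2820 − 2916 = −96 kJ

ΔH ≈ −96 kJ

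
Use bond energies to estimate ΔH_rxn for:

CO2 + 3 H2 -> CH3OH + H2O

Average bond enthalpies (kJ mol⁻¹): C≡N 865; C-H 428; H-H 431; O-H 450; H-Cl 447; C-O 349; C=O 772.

ΔH ≈ −146 kJ

Bonds broken (reactants):
  C=O: 2 × 772 = 1544
  H-H: 3 × 431 = 1293
  Σ(broken) = 2837 kJ
Bonds formed (products):
  C-H: 3 × 428 = 1284
  C-O: 1 × 349 = 349
  O-H: 3 × 450 = 1350
  Σ(formed) = 2983 kJ
ΔH = Σ(broken) − Σ(formed) = 2837 − 2983 = −146 kJ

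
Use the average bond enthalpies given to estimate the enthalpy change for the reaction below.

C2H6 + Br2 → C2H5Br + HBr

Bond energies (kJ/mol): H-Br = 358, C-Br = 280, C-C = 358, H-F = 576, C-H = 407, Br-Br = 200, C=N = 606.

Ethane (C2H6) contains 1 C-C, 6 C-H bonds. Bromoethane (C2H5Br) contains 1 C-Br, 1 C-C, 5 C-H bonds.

Bonds broken (reactants):
  Br-Br: 1 × 200 = 200
  C-C: 1 × 358 = 358
  C-H: 6 × 407 = 2442
  Σ(broken) = 3000 kJ
Bonds formed (products):
  C-Br: 1 × 280 = 280
  C-C: 1 × 358 = 358
  C-H: 5 × 407 = 2035
  H-Br: 1 × 358 = 358
  Σ(formed) = 3031 kJ
ΔH = Σ(broken) − Σ(formed) = 3000 − 3031 = −31 kJ

ΔH ≈ −31 kJ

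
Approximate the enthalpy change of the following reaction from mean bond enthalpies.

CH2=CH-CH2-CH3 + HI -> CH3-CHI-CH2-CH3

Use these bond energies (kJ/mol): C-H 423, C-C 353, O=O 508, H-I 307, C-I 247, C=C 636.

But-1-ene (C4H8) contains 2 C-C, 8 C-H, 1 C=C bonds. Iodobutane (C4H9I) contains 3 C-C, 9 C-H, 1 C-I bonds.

Bonds broken (reactants):
  C-C: 2 × 353 = 706
  C-H: 8 × 423 = 3384
  C=C: 1 × 636 = 636
  H-I: 1 × 307 = 307
  Σ(broken) = 5033 kJ
Bonds formed (products):
  C-C: 3 × 353 = 1059
  C-H: 9 × 423 = 3807
  C-I: 1 × 247 = 247
  Σ(formed) = 5113 kJ
ΔH = Σ(broken) − Σ(formed) = 5033 − 5113 = −80 kJ

ΔH ≈ −80 kJ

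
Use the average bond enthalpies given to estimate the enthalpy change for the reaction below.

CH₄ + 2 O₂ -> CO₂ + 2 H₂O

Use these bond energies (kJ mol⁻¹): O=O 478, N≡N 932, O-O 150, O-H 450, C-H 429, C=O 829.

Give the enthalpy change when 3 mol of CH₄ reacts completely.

ΔH = −2358 kJ

Bonds broken (reactants):
  C-H: 4 × 429 = 1716
  O=O: 2 × 478 = 956
  Σ(broken) = 2672 kJ
Bonds formed (products):
  C=O: 2 × 829 = 1658
  O-H: 4 × 450 = 1800
  Σ(formed) = 3458 kJ
ΔH = Σ(broken) − Σ(formed) = 2672 − 3458 = −786 kJ
For 3× the reaction as written: 3 × (−786) = −2358 kJ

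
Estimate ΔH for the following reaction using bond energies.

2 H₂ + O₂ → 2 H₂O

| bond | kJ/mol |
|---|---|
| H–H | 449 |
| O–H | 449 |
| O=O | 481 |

ΔH ≈ −417 kJ

Bonds broken (reactants):
  H–H: 2 × 449 = 898
  O=O: 1 × 481 = 481
  Σ(broken) = 1379 kJ
Bonds formed (products):
  O–H: 4 × 449 = 1796
  Σ(formed) = 1796 kJ
ΔH = Σ(broken) − Σ(formed) = 1379 − 1796 = −417 kJ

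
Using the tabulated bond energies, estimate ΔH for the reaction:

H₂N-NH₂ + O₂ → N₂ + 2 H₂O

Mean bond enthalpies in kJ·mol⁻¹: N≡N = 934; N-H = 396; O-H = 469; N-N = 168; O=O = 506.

Bonds broken (reactants):
  N-H: 4 × 396 = 1584
  N-N: 1 × 168 = 168
  O=O: 1 × 506 = 506
  Σ(broken) = 2258 kJ
Bonds formed (products):
  N≡N: 1 × 934 = 934
  O-H: 4 × 469 = 1876
  Σ(formed) = 2810 kJ
ΔH = Σ(broken) − Σ(formed) = 2258 − 2810 = −552 kJ

ΔH ≈ −552 kJ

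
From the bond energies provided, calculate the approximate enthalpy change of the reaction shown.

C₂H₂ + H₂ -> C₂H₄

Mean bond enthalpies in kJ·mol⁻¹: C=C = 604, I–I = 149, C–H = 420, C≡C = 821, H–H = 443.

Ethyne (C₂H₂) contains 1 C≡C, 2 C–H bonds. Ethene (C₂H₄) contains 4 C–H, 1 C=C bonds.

Bonds broken (reactants):
  C≡C: 1 × 821 = 821
  C–H: 2 × 420 = 840
  H–H: 1 × 443 = 443
  Σ(broken) = 2104 kJ
Bonds formed (products):
  C–H: 4 × 420 = 1680
  C=C: 1 × 604 = 604
  Σ(formed) = 2284 kJ
ΔH = Σ(broken) − Σ(formed) = 2104 − 2284 = −180 kJ

ΔH ≈ −180 kJ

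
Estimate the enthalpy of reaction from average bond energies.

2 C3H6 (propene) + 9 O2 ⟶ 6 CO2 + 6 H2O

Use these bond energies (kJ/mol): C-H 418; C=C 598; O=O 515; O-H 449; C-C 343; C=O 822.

ΔH ≈ −3719 kJ

Bonds broken (reactants):
  C-C: 2 × 343 = 686
  C-H: 12 × 418 = 5016
  C=C: 2 × 598 = 1196
  O=O: 9 × 515 = 4635
  Σ(broken) = 11533 kJ
Bonds formed (products):
  C=O: 12 × 822 = 9864
  O-H: 12 × 449 = 5388
  Σ(formed) = 15252 kJ
ΔH = Σ(broken) − Σ(formed) = 11533 − 15252 = −3719 kJ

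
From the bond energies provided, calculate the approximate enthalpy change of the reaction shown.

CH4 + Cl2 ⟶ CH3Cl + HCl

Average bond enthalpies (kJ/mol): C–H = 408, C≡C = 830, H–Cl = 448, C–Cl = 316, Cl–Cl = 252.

Bonds broken (reactants):
  C–H: 4 × 408 = 1632
  Cl–Cl: 1 × 252 = 252
  Σ(broken) = 1884 kJ
Bonds formed (products):
  C–Cl: 1 × 316 = 316
  C–H: 3 × 408 = 1224
  H–Cl: 1 × 448 = 448
  Σ(formed) = 1988 kJ
ΔH = Σ(broken) − Σ(formed) = 1884 − 1988 = −104 kJ

ΔH ≈ −104 kJ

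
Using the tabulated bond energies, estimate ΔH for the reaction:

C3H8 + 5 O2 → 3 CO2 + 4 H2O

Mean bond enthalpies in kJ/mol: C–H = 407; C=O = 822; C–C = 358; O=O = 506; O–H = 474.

ΔH ≈ −2222 kJ

Bonds broken (reactants):
  C–C: 2 × 358 = 716
  C–H: 8 × 407 = 3256
  O=O: 5 × 506 = 2530
  Σ(broken) = 6502 kJ
Bonds formed (products):
  C=O: 6 × 822 = 4932
  O–H: 8 × 474 = 3792
  Σ(formed) = 8724 kJ
ΔH = Σ(broken) − Σ(formed) = 6502 − 8724 = −2222 kJ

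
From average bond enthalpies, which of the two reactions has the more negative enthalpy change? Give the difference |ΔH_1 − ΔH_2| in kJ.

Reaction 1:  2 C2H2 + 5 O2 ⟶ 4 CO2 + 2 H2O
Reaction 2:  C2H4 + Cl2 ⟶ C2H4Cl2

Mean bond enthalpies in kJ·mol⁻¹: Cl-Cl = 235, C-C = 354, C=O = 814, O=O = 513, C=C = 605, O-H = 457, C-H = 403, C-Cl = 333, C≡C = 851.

Reaction 1:
  Bonds broken (reactants):
    C≡C: 2 × 851 = 1702
    C-H: 4 × 403 = 1612
    O=O: 5 × 513 = 2565
    Σ(broken) = 5879 kJ
  Bonds formed (products):
    C=O: 8 × 814 = 6512
    O-H: 4 × 457 = 1828
    Σ(formed) = 8340 kJ
  ΔH_1 = 5879 − 8340 = −2461 kJ
Reaction 2:
  Bonds broken (reactants):
    C-H: 4 × 403 = 1612
    C=C: 1 × 605 = 605
    Cl-Cl: 1 × 235 = 235
    Σ(broken) = 2452 kJ
  Bonds formed (products):
    C-C: 1 × 354 = 354
    C-Cl: 2 × 333 = 666
    C-H: 4 × 403 = 1612
    Σ(formed) = 2632 kJ
  ΔH_2 = 2452 − 2632 = −180 kJ
ΔH_1 − ΔH_2 = −2281 kJ, so reaction 1 has the more negative ΔH; |ΔH_1 − ΔH_2| = 2281 kJ.

Reaction 1, by 2281 kJ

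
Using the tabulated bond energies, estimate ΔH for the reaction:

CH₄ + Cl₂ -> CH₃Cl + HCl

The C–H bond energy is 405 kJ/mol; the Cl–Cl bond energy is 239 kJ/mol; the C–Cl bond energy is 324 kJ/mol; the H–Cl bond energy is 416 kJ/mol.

Bonds broken (reactants):
  C–H: 4 × 405 = 1620
  Cl–Cl: 1 × 239 = 239
  Σ(broken) = 1859 kJ
Bonds formed (products):
  C–Cl: 1 × 324 = 324
  C–H: 3 × 405 = 1215
  H–Cl: 1 × 416 = 416
  Σ(formed) = 1955 kJ
ΔH = Σ(broken) − Σ(formed) = 1859 − 1955 = −96 kJ

ΔH ≈ −96 kJ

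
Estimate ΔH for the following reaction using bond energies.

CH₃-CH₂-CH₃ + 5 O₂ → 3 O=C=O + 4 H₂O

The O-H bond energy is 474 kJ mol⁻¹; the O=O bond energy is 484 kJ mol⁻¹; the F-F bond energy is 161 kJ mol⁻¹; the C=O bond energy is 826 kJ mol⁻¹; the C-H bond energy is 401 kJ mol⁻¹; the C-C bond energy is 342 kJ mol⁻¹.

ΔH ≈ −2436 kJ

Bonds broken (reactants):
  C-C: 2 × 342 = 684
  C-H: 8 × 401 = 3208
  O=O: 5 × 484 = 2420
  Σ(broken) = 6312 kJ
Bonds formed (products):
  C=O: 6 × 826 = 4956
  O-H: 8 × 474 = 3792
  Σ(formed) = 8748 kJ
ΔH = Σ(broken) − Σ(formed) = 6312 − 8748 = −2436 kJ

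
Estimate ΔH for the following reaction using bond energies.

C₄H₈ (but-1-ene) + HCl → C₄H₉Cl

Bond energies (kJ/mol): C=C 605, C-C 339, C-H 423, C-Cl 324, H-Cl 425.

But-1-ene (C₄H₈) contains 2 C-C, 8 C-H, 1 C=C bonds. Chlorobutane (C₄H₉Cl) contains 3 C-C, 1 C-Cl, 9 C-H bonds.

Bonds broken (reactants):
  C-C: 2 × 339 = 678
  C-H: 8 × 423 = 3384
  C=C: 1 × 605 = 605
  H-Cl: 1 × 425 = 425
  Σ(broken) = 5092 kJ
Bonds formed (products):
  C-C: 3 × 339 = 1017
  C-Cl: 1 × 324 = 324
  C-H: 9 × 423 = 3807
  Σ(formed) = 5148 kJ
ΔH = Σ(broken) − Σ(formed) = 5092 − 5148 = −56 kJ

ΔH ≈ −56 kJ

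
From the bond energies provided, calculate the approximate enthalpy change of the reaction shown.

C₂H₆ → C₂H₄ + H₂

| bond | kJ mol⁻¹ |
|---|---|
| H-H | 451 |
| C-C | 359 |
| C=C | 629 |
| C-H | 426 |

Bonds broken (reactants):
  C-C: 1 × 359 = 359
  C-H: 6 × 426 = 2556
  Σ(broken) = 2915 kJ
Bonds formed (products):
  C-H: 4 × 426 = 1704
  C=C: 1 × 629 = 629
  H-H: 1 × 451 = 451
  Σ(formed) = 2784 kJ
ΔH = Σ(broken) − Σ(formed) = 2915 − 2784 = +131 kJ

ΔH ≈ +131 kJ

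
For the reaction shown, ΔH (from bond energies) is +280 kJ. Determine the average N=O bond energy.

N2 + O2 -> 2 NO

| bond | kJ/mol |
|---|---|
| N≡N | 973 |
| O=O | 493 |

D(N=O) ≈ 593 kJ/mol

Let D be the N=O bond energy.
Σ(broken) = 1×973 + 1×493 = 1466
Σ(formed) = 2×D = 2D
ΔH = Σ(broken) − Σ(formed) = (1466) − (2D) = +1466 − 2D
Setting this equal to +280 kJ gives 2D = 1186, so D = 593 kJ/mol.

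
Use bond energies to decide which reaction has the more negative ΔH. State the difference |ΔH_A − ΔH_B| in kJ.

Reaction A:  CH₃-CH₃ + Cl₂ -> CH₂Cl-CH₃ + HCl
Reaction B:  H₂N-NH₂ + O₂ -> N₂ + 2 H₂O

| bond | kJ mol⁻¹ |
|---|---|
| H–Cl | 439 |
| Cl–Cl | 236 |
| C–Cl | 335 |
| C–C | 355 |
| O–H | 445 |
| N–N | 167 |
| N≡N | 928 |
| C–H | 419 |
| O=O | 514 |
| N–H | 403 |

Reaction B, by 296 kJ

Reaction A:
  Bonds broken (reactants):
    C–C: 1 × 355 = 355
    C–H: 6 × 419 = 2514
    Cl–Cl: 1 × 236 = 236
    Σ(broken) = 3105 kJ
  Bonds formed (products):
    C–C: 1 × 355 = 355
    C–Cl: 1 × 335 = 335
    C–H: 5 × 419 = 2095
    H–Cl: 1 × 439 = 439
    Σ(formed) = 3224 kJ
  ΔH_A = 3105 − 3224 = −119 kJ
Reaction B:
  Bonds broken (reactants):
    N–H: 4 × 403 = 1612
    N–N: 1 × 167 = 167
    O=O: 1 × 514 = 514
    Σ(broken) = 2293 kJ
  Bonds formed (products):
    N≡N: 1 × 928 = 928
    O–H: 4 × 445 = 1780
    Σ(formed) = 2708 kJ
  ΔH_B = 2293 − 2708 = −415 kJ
ΔH_A − ΔH_B = +296 kJ, so reaction B has the more negative ΔH; |ΔH_A − ΔH_B| = 296 kJ.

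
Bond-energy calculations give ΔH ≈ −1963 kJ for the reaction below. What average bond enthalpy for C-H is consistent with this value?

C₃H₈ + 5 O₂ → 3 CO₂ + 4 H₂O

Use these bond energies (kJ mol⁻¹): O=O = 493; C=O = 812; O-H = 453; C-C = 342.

D(C-H) ≈ 423 kJ/mol

Let D be the C-H bond energy.
Σ(broken) = 2×342 + 8×D + 5×493 = 3149 + 8D
Σ(formed) = 6×812 + 8×453 = 8496
ΔH = Σ(broken) − Σ(formed) = (3149 + 8D) − (8496) = −5347 + 8D
Setting this equal to −1963 kJ gives 8D = 3384, so D = 423 kJ/mol.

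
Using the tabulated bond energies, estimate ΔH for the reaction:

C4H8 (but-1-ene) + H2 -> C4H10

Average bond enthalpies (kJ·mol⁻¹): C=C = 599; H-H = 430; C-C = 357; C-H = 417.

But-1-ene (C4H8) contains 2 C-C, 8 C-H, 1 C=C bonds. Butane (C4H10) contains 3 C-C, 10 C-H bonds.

Bonds broken (reactants):
  C-C: 2 × 357 = 714
  C-H: 8 × 417 = 3336
  C=C: 1 × 599 = 599
  H-H: 1 × 430 = 430
  Σ(broken) = 5079 kJ
Bonds formed (products):
  C-C: 3 × 357 = 1071
  C-H: 10 × 417 = 4170
  Σ(formed) = 5241 kJ
ΔH = Σ(broken) − Σ(formed) = 5079 − 5241 = −162 kJ

ΔH ≈ −162 kJ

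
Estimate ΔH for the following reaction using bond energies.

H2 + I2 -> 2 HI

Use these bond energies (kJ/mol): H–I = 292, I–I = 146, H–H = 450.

Bonds broken (reactants):
  H–H: 1 × 450 = 450
  I–I: 1 × 146 = 146
  Σ(broken) = 596 kJ
Bonds formed (products):
  H–I: 2 × 292 = 584
  Σ(formed) = 584 kJ
ΔH = Σ(broken) − Σ(formed) = 596 − 584 = +12 kJ

ΔH ≈ +12 kJ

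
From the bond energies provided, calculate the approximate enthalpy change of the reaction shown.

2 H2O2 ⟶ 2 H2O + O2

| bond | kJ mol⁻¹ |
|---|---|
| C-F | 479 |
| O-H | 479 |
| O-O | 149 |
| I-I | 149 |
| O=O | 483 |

ΔH ≈ −185 kJ

Bonds broken (reactants):
  O-H: 4 × 479 = 1916
  O-O: 2 × 149 = 298
  Σ(broken) = 2214 kJ
Bonds formed (products):
  O-H: 4 × 479 = 1916
  O=O: 1 × 483 = 483
  Σ(formed) = 2399 kJ
ΔH = Σ(broken) − Σ(formed) = 2214 − 2399 = −185 kJ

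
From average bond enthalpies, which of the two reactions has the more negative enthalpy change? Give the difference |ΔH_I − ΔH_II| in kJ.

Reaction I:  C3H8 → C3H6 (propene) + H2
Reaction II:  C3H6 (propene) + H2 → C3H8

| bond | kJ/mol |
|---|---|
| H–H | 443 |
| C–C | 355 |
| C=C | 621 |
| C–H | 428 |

Reaction I:
  Bonds broken (reactants):
    C–C: 2 × 355 = 710
    C–H: 8 × 428 = 3424
    Σ(broken) = 4134 kJ
  Bonds formed (products):
    C–C: 1 × 355 = 355
    C–H: 6 × 428 = 2568
    C=C: 1 × 621 = 621
    H–H: 1 × 443 = 443
    Σ(formed) = 3987 kJ
  ΔH_I = 4134 − 3987 = +147 kJ
Reaction II:
  Bonds broken (reactants):
    C–C: 1 × 355 = 355
    C–H: 6 × 428 = 2568
    C=C: 1 × 621 = 621
    H–H: 1 × 443 = 443
    Σ(broken) = 3987 kJ
  Bonds formed (products):
    C–C: 2 × 355 = 710
    C–H: 8 × 428 = 3424
    Σ(formed) = 4134 kJ
  ΔH_II = 3987 − 4134 = −147 kJ
ΔH_I − ΔH_II = +294 kJ, so reaction II has the more negative ΔH; |ΔH_I − ΔH_II| = 294 kJ.

Reaction II, by 294 kJ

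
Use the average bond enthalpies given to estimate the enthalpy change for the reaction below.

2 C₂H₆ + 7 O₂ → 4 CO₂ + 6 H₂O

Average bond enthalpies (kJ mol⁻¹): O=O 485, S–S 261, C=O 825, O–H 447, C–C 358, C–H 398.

ΔH ≈ −3077 kJ

Bonds broken (reactants):
  C–C: 2 × 358 = 716
  C–H: 12 × 398 = 4776
  O=O: 7 × 485 = 3395
  Σ(broken) = 8887 kJ
Bonds formed (products):
  C=O: 8 × 825 = 6600
  O–H: 12 × 447 = 5364
  Σ(formed) = 11964 kJ
ΔH = Σ(broken) − Σ(formed) = 8887 − 11964 = −3077 kJ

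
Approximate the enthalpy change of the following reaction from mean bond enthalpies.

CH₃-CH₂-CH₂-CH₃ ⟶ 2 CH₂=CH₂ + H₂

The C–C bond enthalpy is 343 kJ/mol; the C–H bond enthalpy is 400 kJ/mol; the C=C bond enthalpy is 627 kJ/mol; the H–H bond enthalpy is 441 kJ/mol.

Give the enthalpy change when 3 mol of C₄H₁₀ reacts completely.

Bonds broken (reactants):
  C–C: 3 × 343 = 1029
  C–H: 10 × 400 = 4000
  Σ(broken) = 5029 kJ
Bonds formed (products):
  C–H: 8 × 400 = 3200
  C=C: 2 × 627 = 1254
  H–H: 1 × 441 = 441
  Σ(formed) = 4895 kJ
ΔH = Σ(broken) − Σ(formed) = 5029 − 4895 = +134 kJ
For 3× the reaction as written: 3 × (+134) = +402 kJ

ΔH = +402 kJ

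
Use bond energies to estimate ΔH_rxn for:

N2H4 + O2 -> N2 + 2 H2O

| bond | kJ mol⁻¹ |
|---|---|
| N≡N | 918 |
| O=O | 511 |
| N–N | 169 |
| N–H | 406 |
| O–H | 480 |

ΔH ≈ −534 kJ

Bonds broken (reactants):
  N–H: 4 × 406 = 1624
  N–N: 1 × 169 = 169
  O=O: 1 × 511 = 511
  Σ(broken) = 2304 kJ
Bonds formed (products):
  N≡N: 1 × 918 = 918
  O–H: 4 × 480 = 1920
  Σ(formed) = 2838 kJ
ΔH = Σ(broken) − Σ(formed) = 2304 − 2838 = −534 kJ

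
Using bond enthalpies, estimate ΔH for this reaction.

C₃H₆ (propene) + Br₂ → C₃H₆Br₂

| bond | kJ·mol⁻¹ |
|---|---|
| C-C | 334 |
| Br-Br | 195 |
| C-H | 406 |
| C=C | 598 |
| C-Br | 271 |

Bonds broken (reactants):
  Br-Br: 1 × 195 = 195
  C-C: 1 × 334 = 334
  C-H: 6 × 406 = 2436
  C=C: 1 × 598 = 598
  Σ(broken) = 3563 kJ
Bonds formed (products):
  C-Br: 2 × 271 = 542
  C-C: 2 × 334 = 668
  C-H: 6 × 406 = 2436
  Σ(formed) = 3646 kJ
ΔH = Σ(broken) − Σ(formed) = 3563 − 3646 = −83 kJ

ΔH ≈ −83 kJ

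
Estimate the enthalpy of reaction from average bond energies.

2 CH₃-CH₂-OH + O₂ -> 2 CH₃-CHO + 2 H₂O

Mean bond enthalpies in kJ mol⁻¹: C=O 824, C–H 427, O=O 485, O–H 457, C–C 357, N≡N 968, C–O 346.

Bonds broken (reactants):
  C–C: 2 × 357 = 714
  C–H: 10 × 427 = 4270
  C–O: 2 × 346 = 692
  O–H: 2 × 457 = 914
  O=O: 1 × 485 = 485
  Σ(broken) = 7075 kJ
Bonds formed (products):
  C–C: 2 × 357 = 714
  C–H: 8 × 427 = 3416
  C=O: 2 × 824 = 1648
  O–H: 4 × 457 = 1828
  Σ(formed) = 7606 kJ
ΔH = Σ(broken) − Σ(formed) = 7075 − 7606 = −531 kJ

ΔH ≈ −531 kJ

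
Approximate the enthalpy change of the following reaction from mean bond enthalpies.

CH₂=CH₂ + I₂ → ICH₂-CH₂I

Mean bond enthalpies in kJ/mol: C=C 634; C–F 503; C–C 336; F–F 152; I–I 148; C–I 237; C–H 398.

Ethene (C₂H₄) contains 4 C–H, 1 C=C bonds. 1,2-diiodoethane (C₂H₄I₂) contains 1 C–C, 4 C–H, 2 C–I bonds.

Bonds broken (reactants):
  C–H: 4 × 398 = 1592
  C=C: 1 × 634 = 634
  I–I: 1 × 148 = 148
  Σ(broken) = 2374 kJ
Bonds formed (products):
  C–C: 1 × 336 = 336
  C–H: 4 × 398 = 1592
  C–I: 2 × 237 = 474
  Σ(formed) = 2402 kJ
ΔH = Σ(broken) − Σ(formed) = 2374 − 2402 = −28 kJ

ΔH ≈ −28 kJ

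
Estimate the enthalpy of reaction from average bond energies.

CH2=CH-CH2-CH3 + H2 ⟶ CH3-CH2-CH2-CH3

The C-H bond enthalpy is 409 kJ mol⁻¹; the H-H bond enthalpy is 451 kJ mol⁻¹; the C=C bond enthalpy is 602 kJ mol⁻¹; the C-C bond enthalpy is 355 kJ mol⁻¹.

ΔH ≈ −120 kJ

Bonds broken (reactants):
  C-C: 2 × 355 = 710
  C-H: 8 × 409 = 3272
  C=C: 1 × 602 = 602
  H-H: 1 × 451 = 451
  Σ(broken) = 5035 kJ
Bonds formed (products):
  C-C: 3 × 355 = 1065
  C-H: 10 × 409 = 4090
  Σ(formed) = 5155 kJ
ΔH = Σ(broken) − Σ(formed) = 5035 − 5155 = −120 kJ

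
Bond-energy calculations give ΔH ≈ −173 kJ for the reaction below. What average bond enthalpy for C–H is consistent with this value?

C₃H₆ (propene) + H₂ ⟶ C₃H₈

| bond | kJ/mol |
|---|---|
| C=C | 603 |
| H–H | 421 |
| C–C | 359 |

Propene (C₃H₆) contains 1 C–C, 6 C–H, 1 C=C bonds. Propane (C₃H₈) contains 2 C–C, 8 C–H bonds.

D(C–H) ≈ 419 kJ/mol

Let D be the C–H bond energy.
Σ(broken) = 1×359 + 6×D + 1×603 + 1×421 = 1383 + 6D
Σ(formed) = 2×359 + 8×D = 718 + 8D
ΔH = Σ(broken) − Σ(formed) = (1383 + 6D) − (718 + 8D) = +665 − 2D
Setting this equal to −173 kJ gives 2D = 838, so D = 419 kJ/mol.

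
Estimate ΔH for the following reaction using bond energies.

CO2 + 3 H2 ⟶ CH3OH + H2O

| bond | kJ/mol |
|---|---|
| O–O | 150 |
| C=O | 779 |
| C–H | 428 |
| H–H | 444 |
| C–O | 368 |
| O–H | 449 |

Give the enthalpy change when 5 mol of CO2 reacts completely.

ΔH = −545 kJ

Bonds broken (reactants):
  C=O: 2 × 779 = 1558
  H–H: 3 × 444 = 1332
  Σ(broken) = 2890 kJ
Bonds formed (products):
  C–H: 3 × 428 = 1284
  C–O: 1 × 368 = 368
  O–H: 3 × 449 = 1347
  Σ(formed) = 2999 kJ
ΔH = Σ(broken) − Σ(formed) = 2890 − 2999 = −109 kJ
For 5× the reaction as written: 5 × (−109) = −545 kJ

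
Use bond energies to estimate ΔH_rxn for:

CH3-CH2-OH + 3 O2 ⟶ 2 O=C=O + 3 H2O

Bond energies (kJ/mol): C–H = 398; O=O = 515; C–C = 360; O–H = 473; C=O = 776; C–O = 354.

ΔH ≈ −1220 kJ

Bonds broken (reactants):
  C–C: 1 × 360 = 360
  C–H: 5 × 398 = 1990
  C–O: 1 × 354 = 354
  O–H: 1 × 473 = 473
  O=O: 3 × 515 = 1545
  Σ(broken) = 4722 kJ
Bonds formed (products):
  C=O: 4 × 776 = 3104
  O–H: 6 × 473 = 2838
  Σ(formed) = 5942 kJ
ΔH = Σ(broken) − Σ(formed) = 4722 − 5942 = −1220 kJ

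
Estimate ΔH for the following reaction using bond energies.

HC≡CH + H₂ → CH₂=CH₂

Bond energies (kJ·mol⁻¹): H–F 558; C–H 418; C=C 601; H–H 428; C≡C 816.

ΔH ≈ −193 kJ

Bonds broken (reactants):
  C≡C: 1 × 816 = 816
  C–H: 2 × 418 = 836
  H–H: 1 × 428 = 428
  Σ(broken) = 2080 kJ
Bonds formed (products):
  C–H: 4 × 418 = 1672
  C=C: 1 × 601 = 601
  Σ(formed) = 2273 kJ
ΔH = Σ(broken) − Σ(formed) = 2080 − 2273 = −193 kJ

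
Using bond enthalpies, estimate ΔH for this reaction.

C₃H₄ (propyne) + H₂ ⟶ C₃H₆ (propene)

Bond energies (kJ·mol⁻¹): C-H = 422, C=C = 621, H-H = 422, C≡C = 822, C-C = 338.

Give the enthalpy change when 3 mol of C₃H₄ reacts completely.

Bonds broken (reactants):
  C≡C: 1 × 822 = 822
  C-C: 1 × 338 = 338
  C-H: 4 × 422 = 1688
  H-H: 1 × 422 = 422
  Σ(broken) = 3270 kJ
Bonds formed (products):
  C-C: 1 × 338 = 338
  C-H: 6 × 422 = 2532
  C=C: 1 × 621 = 621
  Σ(formed) = 3491 kJ
ΔH = Σ(broken) − Σ(formed) = 3270 − 3491 = −221 kJ
For 3× the reaction as written: 3 × (−221) = −663 kJ

ΔH = −663 kJ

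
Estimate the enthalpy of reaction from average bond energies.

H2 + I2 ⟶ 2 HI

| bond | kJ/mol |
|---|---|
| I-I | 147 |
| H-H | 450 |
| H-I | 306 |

Bonds broken (reactants):
  H-H: 1 × 450 = 450
  I-I: 1 × 147 = 147
  Σ(broken) = 597 kJ
Bonds formed (products):
  H-I: 2 × 306 = 612
  Σ(formed) = 612 kJ
ΔH = Σ(broken) − Σ(formed) = 597 − 612 = −15 kJ

ΔH ≈ −15 kJ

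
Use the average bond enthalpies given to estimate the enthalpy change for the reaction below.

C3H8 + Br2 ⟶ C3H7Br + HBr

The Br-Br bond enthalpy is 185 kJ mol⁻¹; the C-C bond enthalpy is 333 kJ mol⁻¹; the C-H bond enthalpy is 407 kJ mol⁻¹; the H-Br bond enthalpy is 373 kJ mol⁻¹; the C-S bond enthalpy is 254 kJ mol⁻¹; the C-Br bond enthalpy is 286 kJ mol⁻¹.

Bonds broken (reactants):
  Br-Br: 1 × 185 = 185
  C-C: 2 × 333 = 666
  C-H: 8 × 407 = 3256
  Σ(broken) = 4107 kJ
Bonds formed (products):
  C-Br: 1 × 286 = 286
  C-C: 2 × 333 = 666
  C-H: 7 × 407 = 2849
  H-Br: 1 × 373 = 373
  Σ(formed) = 4174 kJ
ΔH = Σ(broken) − Σ(formed) = 4107 − 4174 = −67 kJ

ΔH ≈ −67 kJ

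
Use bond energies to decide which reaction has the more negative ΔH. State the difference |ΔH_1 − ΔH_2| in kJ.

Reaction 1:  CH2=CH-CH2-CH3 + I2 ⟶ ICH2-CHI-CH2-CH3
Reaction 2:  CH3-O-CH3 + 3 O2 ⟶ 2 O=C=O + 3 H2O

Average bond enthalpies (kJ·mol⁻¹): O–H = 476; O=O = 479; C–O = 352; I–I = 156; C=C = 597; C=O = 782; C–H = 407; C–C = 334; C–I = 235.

Reaction 1:
  Bonds broken (reactants):
    C–C: 2 × 334 = 668
    C–H: 8 × 407 = 3256
    C=C: 1 × 597 = 597
    I–I: 1 × 156 = 156
    Σ(broken) = 4677 kJ
  Bonds formed (products):
    C–C: 3 × 334 = 1002
    C–H: 8 × 407 = 3256
    C–I: 2 × 235 = 470
    Σ(formed) = 4728 kJ
  ΔH_1 = 4677 − 4728 = −51 kJ
Reaction 2:
  Bonds broken (reactants):
    C–H: 6 × 407 = 2442
    C–O: 2 × 352 = 704
    O=O: 3 × 479 = 1437
    Σ(broken) = 4583 kJ
  Bonds formed (products):
    C=O: 4 × 782 = 3128
    O–H: 6 × 476 = 2856
    Σ(formed) = 5984 kJ
  ΔH_2 = 4583 − 5984 = −1401 kJ
ΔH_1 − ΔH_2 = +1350 kJ, so reaction 2 has the more negative ΔH; |ΔH_1 − ΔH_2| = 1350 kJ.

Reaction 2, by 1350 kJ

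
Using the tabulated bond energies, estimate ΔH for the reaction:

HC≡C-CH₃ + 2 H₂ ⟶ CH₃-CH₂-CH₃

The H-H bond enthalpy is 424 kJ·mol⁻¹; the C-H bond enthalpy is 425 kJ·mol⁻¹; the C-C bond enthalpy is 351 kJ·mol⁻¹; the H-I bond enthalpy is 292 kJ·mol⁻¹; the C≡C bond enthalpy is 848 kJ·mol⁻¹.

Bonds broken (reactants):
  C≡C: 1 × 848 = 848
  C-C: 1 × 351 = 351
  C-H: 4 × 425 = 1700
  H-H: 2 × 424 = 848
  Σ(broken) = 3747 kJ
Bonds formed (products):
  C-C: 2 × 351 = 702
  C-H: 8 × 425 = 3400
  Σ(formed) = 4102 kJ
ΔH = Σ(broken) − Σ(formed) = 3747 − 4102 = −355 kJ

ΔH ≈ −355 kJ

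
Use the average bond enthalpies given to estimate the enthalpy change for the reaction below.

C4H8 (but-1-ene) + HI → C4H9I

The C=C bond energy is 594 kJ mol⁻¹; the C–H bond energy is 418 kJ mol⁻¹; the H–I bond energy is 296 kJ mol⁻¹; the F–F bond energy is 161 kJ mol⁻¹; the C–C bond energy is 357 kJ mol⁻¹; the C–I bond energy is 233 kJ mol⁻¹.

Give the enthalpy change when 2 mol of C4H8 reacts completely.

Bonds broken (reactants):
  C–C: 2 × 357 = 714
  C–H: 8 × 418 = 3344
  C=C: 1 × 594 = 594
  H–I: 1 × 296 = 296
  Σ(broken) = 4948 kJ
Bonds formed (products):
  C–C: 3 × 357 = 1071
  C–H: 9 × 418 = 3762
  C–I: 1 × 233 = 233
  Σ(formed) = 5066 kJ
ΔH = Σ(broken) − Σ(formed) = 4948 − 5066 = −118 kJ
For 2× the reaction as written: 2 × (−118) = −236 kJ

ΔH = −236 kJ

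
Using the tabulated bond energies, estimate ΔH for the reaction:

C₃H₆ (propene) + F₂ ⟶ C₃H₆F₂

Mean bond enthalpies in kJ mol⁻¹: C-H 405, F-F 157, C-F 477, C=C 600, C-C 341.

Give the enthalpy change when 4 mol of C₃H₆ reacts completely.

Bonds broken (reactants):
  C-C: 1 × 341 = 341
  C-H: 6 × 405 = 2430
  C=C: 1 × 600 = 600
  F-F: 1 × 157 = 157
  Σ(broken) = 3528 kJ
Bonds formed (products):
  C-C: 2 × 341 = 682
  C-F: 2 × 477 = 954
  C-H: 6 × 405 = 2430
  Σ(formed) = 4066 kJ
ΔH = Σ(broken) − Σ(formed) = 3528 − 4066 = −538 kJ
For 4× the reaction as written: 4 × (−538) = −2152 kJ

ΔH = −2152 kJ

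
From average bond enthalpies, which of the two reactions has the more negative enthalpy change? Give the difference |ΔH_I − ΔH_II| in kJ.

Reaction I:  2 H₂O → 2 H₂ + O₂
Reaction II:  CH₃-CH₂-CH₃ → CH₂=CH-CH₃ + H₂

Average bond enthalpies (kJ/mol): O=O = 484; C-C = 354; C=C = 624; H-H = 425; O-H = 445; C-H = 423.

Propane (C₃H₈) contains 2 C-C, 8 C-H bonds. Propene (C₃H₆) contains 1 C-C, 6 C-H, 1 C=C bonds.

Reaction II, by 295 kJ

Reaction I:
  Bonds broken (reactants):
    O-H: 4 × 445 = 1780
    Σ(broken) = 1780 kJ
  Bonds formed (products):
    H-H: 2 × 425 = 850
    O=O: 1 × 484 = 484
    Σ(formed) = 1334 kJ
  ΔH_I = 1780 − 1334 = +446 kJ
Reaction II:
  Bonds broken (reactants):
    C-C: 2 × 354 = 708
    C-H: 8 × 423 = 3384
    Σ(broken) = 4092 kJ
  Bonds formed (products):
    C-C: 1 × 354 = 354
    C-H: 6 × 423 = 2538
    C=C: 1 × 624 = 624
    H-H: 1 × 425 = 425
    Σ(formed) = 3941 kJ
  ΔH_II = 4092 − 3941 = +151 kJ
ΔH_I − ΔH_II = +295 kJ, so reaction II has the more negative ΔH; |ΔH_I − ΔH_II| = 295 kJ.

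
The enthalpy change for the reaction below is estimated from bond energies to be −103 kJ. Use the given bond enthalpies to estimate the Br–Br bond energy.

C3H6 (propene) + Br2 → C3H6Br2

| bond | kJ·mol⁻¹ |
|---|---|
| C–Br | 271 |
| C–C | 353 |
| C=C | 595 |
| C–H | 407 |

Let D be the Br–Br bond energy.
Σ(broken) = 1×D + 1×353 + 6×407 + 1×595 = 3390 + D
Σ(formed) = 2×271 + 2×353 + 6×407 = 3690
ΔH = Σ(broken) − Σ(formed) = (3390 + D) − (3690) = −300 + D
Setting this equal to −103 kJ gives D = 197 kJ/mol.

D(Br–Br) ≈ 197 kJ/mol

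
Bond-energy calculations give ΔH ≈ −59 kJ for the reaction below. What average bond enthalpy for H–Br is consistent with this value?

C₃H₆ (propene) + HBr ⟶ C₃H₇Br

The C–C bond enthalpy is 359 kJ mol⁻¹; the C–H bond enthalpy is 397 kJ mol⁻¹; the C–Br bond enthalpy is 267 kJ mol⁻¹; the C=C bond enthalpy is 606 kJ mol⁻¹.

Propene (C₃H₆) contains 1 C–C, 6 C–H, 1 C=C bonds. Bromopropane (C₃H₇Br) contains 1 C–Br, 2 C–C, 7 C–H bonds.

Let D be the H–Br bond energy.
Σ(broken) = 1×359 + 6×397 + 1×606 + 1×D = 3347 + D
Σ(formed) = 1×267 + 2×359 + 7×397 = 3764
ΔH = Σ(broken) − Σ(formed) = (3347 + D) − (3764) = −417 + D
Setting this equal to −59 kJ gives D = 358 kJ/mol.

D(H–Br) ≈ 358 kJ/mol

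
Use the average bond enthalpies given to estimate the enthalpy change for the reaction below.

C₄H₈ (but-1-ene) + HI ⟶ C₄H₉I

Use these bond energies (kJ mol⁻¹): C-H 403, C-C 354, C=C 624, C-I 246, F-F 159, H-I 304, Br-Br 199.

Bonds broken (reactants):
  C-C: 2 × 354 = 708
  C-H: 8 × 403 = 3224
  C=C: 1 × 624 = 624
  H-I: 1 × 304 = 304
  Σ(broken) = 4860 kJ
Bonds formed (products):
  C-C: 3 × 354 = 1062
  C-H: 9 × 403 = 3627
  C-I: 1 × 246 = 246
  Σ(formed) = 4935 kJ
ΔH = Σ(broken) − Σ(formed) = 4860 − 4935 = −75 kJ

ΔH ≈ −75 kJ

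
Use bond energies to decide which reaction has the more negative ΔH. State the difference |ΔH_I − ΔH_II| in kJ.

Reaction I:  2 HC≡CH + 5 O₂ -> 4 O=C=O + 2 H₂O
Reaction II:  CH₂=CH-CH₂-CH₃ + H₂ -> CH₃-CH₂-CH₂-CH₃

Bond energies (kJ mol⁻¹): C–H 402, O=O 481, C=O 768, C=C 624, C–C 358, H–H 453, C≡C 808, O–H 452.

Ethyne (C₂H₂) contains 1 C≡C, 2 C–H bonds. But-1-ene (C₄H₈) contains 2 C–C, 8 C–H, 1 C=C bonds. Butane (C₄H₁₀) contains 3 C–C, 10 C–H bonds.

Reaction I, by 2238 kJ

Reaction I:
  Bonds broken (reactants):
    C≡C: 2 × 808 = 1616
    C–H: 4 × 402 = 1608
    O=O: 5 × 481 = 2405
    Σ(broken) = 5629 kJ
  Bonds formed (products):
    C=O: 8 × 768 = 6144
    O–H: 4 × 452 = 1808
    Σ(formed) = 7952 kJ
  ΔH_I = 5629 − 7952 = −2323 kJ
Reaction II:
  Bonds broken (reactants):
    C–C: 2 × 358 = 716
    C–H: 8 × 402 = 3216
    C=C: 1 × 624 = 624
    H–H: 1 × 453 = 453
    Σ(broken) = 5009 kJ
  Bonds formed (products):
    C–C: 3 × 358 = 1074
    C–H: 10 × 402 = 4020
    Σ(formed) = 5094 kJ
  ΔH_II = 5009 − 5094 = −85 kJ
ΔH_I − ΔH_II = −2238 kJ, so reaction I has the more negative ΔH; |ΔH_I − ΔH_II| = 2238 kJ.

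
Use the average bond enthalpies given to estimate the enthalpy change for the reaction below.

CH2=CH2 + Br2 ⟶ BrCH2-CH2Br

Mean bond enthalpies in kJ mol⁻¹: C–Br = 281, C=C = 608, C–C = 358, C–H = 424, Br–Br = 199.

Bonds broken (reactants):
  Br–Br: 1 × 199 = 199
  C–H: 4 × 424 = 1696
  C=C: 1 × 608 = 608
  Σ(broken) = 2503 kJ
Bonds formed (products):
  C–Br: 2 × 281 = 562
  C–C: 1 × 358 = 358
  C–H: 4 × 424 = 1696
  Σ(formed) = 2616 kJ
ΔH = Σ(broken) − Σ(formed) = 2503 − 2616 = −113 kJ

ΔH ≈ −113 kJ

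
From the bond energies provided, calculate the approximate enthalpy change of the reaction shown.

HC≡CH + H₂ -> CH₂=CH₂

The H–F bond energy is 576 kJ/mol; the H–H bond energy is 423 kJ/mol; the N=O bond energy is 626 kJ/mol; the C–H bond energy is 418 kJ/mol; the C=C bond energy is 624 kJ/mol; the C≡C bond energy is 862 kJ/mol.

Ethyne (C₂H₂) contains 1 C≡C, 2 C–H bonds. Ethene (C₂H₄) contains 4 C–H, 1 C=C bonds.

ΔH ≈ −175 kJ

Bonds broken (reactants):
  C≡C: 1 × 862 = 862
  C–H: 2 × 418 = 836
  H–H: 1 × 423 = 423
  Σ(broken) = 2121 kJ
Bonds formed (products):
  C–H: 4 × 418 = 1672
  C=C: 1 × 624 = 624
  Σ(formed) = 2296 kJ
ΔH = Σ(broken) − Σ(formed) = 2121 − 2296 = −175 kJ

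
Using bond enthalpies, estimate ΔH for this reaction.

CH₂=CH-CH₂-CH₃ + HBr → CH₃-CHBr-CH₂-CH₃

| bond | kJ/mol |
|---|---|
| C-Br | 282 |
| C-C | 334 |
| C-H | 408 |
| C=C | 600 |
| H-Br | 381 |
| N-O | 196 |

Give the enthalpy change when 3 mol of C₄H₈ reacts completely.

Bonds broken (reactants):
  C-C: 2 × 334 = 668
  C-H: 8 × 408 = 3264
  C=C: 1 × 600 = 600
  H-Br: 1 × 381 = 381
  Σ(broken) = 4913 kJ
Bonds formed (products):
  C-Br: 1 × 282 = 282
  C-C: 3 × 334 = 1002
  C-H: 9 × 408 = 3672
  Σ(formed) = 4956 kJ
ΔH = Σ(broken) − Σ(formed) = 4913 − 4956 = −43 kJ
For 3× the reaction as written: 3 × (−43) = −129 kJ

ΔH = −129 kJ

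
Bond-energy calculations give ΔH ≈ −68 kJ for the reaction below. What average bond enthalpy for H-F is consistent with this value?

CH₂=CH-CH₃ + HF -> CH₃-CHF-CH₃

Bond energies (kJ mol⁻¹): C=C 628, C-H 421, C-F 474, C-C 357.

D(H-F) ≈ 556 kJ/mol

Let D be the H-F bond energy.
Σ(broken) = 1×357 + 6×421 + 1×628 + 1×D = 3511 + D
Σ(formed) = 2×357 + 1×474 + 7×421 = 4135
ΔH = Σ(broken) − Σ(formed) = (3511 + D) − (4135) = −624 + D
Setting this equal to −68 kJ gives D = 556 kJ/mol.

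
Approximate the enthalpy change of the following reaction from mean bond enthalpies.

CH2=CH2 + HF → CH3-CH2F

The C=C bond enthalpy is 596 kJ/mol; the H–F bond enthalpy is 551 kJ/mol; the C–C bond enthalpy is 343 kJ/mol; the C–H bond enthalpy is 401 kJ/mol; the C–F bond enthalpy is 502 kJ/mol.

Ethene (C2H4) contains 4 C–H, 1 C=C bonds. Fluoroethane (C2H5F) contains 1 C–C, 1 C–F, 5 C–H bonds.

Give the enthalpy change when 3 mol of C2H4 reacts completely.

ΔH = −297 kJ

Bonds broken (reactants):
  C–H: 4 × 401 = 1604
  C=C: 1 × 596 = 596
  H–F: 1 × 551 = 551
  Σ(broken) = 2751 kJ
Bonds formed (products):
  C–C: 1 × 343 = 343
  C–F: 1 × 502 = 502
  C–H: 5 × 401 = 2005
  Σ(formed) = 2850 kJ
ΔH = Σ(broken) − Σ(formed) = 2751 − 2850 = −99 kJ
For 3× the reaction as written: 3 × (−99) = −297 kJ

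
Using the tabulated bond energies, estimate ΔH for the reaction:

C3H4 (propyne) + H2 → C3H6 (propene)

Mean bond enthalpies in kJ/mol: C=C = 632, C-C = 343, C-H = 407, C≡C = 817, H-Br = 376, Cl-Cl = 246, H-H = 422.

ΔH ≈ −207 kJ

Bonds broken (reactants):
  C≡C: 1 × 817 = 817
  C-C: 1 × 343 = 343
  C-H: 4 × 407 = 1628
  H-H: 1 × 422 = 422
  Σ(broken) = 3210 kJ
Bonds formed (products):
  C-C: 1 × 343 = 343
  C-H: 6 × 407 = 2442
  C=C: 1 × 632 = 632
  Σ(formed) = 3417 kJ
ΔH = Σ(broken) − Σ(formed) = 3210 − 3417 = −207 kJ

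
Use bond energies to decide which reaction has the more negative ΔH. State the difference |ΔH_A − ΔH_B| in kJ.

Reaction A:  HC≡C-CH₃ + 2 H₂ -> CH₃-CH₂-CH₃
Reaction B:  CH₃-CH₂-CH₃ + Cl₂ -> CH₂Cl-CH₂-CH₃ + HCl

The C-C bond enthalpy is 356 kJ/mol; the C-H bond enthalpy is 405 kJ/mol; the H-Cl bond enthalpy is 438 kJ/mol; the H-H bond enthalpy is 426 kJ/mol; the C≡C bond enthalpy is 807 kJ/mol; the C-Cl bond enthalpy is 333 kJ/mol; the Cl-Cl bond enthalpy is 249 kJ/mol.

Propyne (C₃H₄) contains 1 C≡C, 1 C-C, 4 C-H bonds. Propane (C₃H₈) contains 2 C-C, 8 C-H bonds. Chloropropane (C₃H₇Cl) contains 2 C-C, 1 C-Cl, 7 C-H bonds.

Reaction A, by 200 kJ

Reaction A:
  Bonds broken (reactants):
    C≡C: 1 × 807 = 807
    C-C: 1 × 356 = 356
    C-H: 4 × 405 = 1620
    H-H: 2 × 426 = 852
    Σ(broken) = 3635 kJ
  Bonds formed (products):
    C-C: 2 × 356 = 712
    C-H: 8 × 405 = 3240
    Σ(formed) = 3952 kJ
  ΔH_A = 3635 − 3952 = −317 kJ
Reaction B:
  Bonds broken (reactants):
    C-C: 2 × 356 = 712
    C-H: 8 × 405 = 3240
    Cl-Cl: 1 × 249 = 249
    Σ(broken) = 4201 kJ
  Bonds formed (products):
    C-C: 2 × 356 = 712
    C-Cl: 1 × 333 = 333
    C-H: 7 × 405 = 2835
    H-Cl: 1 × 438 = 438
    Σ(formed) = 4318 kJ
  ΔH_B = 4201 − 4318 = −117 kJ
ΔH_A − ΔH_B = −200 kJ, so reaction A has the more negative ΔH; |ΔH_A − ΔH_B| = 200 kJ.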